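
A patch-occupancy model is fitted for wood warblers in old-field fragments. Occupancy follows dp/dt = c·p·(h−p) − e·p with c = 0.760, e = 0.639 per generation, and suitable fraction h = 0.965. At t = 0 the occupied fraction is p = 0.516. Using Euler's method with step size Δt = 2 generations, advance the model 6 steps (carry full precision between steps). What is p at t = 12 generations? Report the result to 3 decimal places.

0.143

Update rule: p ← p + [c·p·(h−p) − e·p]·Δt with Δt = 2.
t = 2: p = 0.51600 + (-0.30729) = 0.20871
t = 4: p = 0.20871 + (-0.02681) = 0.18190
t = 6: p = 0.18190 + (-0.01595) = 0.16595
t = 8: p = 0.16595 + (-0.01053) = 0.15542
t = 10: p = 0.15542 + (-0.00737) = 0.14805
t = 12: p = 0.14805 + (-0.00536) = 0.14268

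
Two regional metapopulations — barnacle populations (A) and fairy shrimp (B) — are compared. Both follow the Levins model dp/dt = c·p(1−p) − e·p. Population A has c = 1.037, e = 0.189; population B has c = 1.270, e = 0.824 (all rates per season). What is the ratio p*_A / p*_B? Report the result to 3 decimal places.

A: p*_A = 1 − 0.189/1.037 = 0.8177.
B: p*_B = 1 − 0.824/1.270 = 0.3512.
p*_A / p*_B = 0.8177/0.3512 = 2.3286.

2.329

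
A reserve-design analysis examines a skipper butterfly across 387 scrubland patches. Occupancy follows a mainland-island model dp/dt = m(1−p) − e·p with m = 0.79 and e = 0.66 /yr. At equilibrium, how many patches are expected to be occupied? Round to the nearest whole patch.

p* = m/(m+e) = 0.79/1.4500 = 0.5448.
Expected occupied patches = N × p* = 387 × 0.5448 = 210.85 ≈ 211.

211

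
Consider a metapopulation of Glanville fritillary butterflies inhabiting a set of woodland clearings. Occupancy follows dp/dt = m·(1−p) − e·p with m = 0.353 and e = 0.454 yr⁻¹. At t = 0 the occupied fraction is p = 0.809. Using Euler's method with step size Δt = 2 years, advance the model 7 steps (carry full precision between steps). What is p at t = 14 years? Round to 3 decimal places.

Update rule: p ← p + [m·(1−p) − e·p]·Δt with Δt = 2.
p: 0.80900 → 0.20927  (Δp = -0.59973)
p: 0.20927 → 0.57751  (Δp = +0.36823)
p: 0.57751 → 0.35141  (Δp = -0.22609)
p: 0.35141 → 0.49023  (Δp = +0.13882)
p: 0.49023 → 0.40500  (Δp = -0.08524)
p: 0.40500 → 0.45733  (Δp = +0.05234)
p: 0.45733 → 0.42520  (Δp = -0.03213)

0.425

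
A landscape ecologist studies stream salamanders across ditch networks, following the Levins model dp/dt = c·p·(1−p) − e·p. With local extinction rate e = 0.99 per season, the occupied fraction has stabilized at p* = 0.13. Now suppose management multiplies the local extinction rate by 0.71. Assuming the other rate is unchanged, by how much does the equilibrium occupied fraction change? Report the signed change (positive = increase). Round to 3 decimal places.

Balance c(1−p*) = e gives c = e/(1 − 0.13000) = 0.99/0.87000 = 1.13793.
New p* = 1 − e/c = 1 − 0.70290/1.13793 = 0.38230.
Δp* = 0.38230 − 0.13000 = +0.25230.

0.252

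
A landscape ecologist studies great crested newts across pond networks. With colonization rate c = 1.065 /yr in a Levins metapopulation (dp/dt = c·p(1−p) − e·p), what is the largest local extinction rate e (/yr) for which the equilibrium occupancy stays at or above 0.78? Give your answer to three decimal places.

1 − e/c ≥ 0.78 ⇒ e ≤ c(1 − 0.78) = 1.065 × 0.2200.
e_max = 0.2343.

0.234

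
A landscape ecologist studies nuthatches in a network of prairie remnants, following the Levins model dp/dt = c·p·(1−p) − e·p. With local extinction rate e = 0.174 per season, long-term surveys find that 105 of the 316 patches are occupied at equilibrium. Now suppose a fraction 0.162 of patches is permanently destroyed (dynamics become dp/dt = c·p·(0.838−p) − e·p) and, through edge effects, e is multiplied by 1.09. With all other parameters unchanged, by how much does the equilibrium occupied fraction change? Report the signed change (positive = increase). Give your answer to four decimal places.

Observed p* = 105/316 = 0.33228.
Balance c(1−p*) = e gives c = e/(1 − 0.33228) = 0.174/0.66772 = 0.26059.
New p* = 0.838 − e/c = 0.838 − 0.18966/0.26059 = 0.11019.
Δp* = 0.11019 − 0.33228 = -0.22209.

-0.2221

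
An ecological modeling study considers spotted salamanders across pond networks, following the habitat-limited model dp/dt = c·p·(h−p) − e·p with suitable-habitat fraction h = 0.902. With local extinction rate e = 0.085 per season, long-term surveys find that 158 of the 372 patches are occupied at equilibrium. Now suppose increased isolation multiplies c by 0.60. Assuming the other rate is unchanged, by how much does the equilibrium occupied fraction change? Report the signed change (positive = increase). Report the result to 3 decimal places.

-0.318

Observed p* = 158/372 = 0.42473.
Balance c(h−p*) = e gives c = e/(0.902 − 0.42473) = 0.085/0.47727 = 0.17810.
New p* = 0.902 − e/c = 0.902 − 0.08500/0.10686 = 0.10657.
Δp* = 0.10657 − 0.42473 = -0.31816.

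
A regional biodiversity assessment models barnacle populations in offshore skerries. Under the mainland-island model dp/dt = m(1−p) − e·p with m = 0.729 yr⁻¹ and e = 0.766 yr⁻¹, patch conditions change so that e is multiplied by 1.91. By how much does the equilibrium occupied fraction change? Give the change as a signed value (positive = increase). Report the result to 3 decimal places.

Before: p* = 0.729/(0.729+0.766) = 0.4876.
After: m = 0.729, e = 1.46306; p* = 0.729/2.1921 = 0.3326.
Δp* = 0.3326 − 0.4876 = -0.1551.

-0.155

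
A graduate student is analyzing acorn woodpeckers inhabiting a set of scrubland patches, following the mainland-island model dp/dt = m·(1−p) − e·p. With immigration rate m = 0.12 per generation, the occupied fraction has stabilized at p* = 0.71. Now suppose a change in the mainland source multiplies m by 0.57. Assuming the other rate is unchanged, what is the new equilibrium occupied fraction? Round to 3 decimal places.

Balance m(1−p*) = e·p* gives e = m(1−p*)/p* = 0.12×0.29000/0.71000 = 0.04901.
New p* = m/(m+e) = 0.06840/(0.06840+0.04901) = 0.58257.

0.583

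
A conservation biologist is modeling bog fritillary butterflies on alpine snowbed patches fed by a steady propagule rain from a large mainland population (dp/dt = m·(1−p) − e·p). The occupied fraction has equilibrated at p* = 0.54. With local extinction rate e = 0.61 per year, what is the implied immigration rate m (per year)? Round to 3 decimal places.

At equilibrium m(1−p*) = e·p*, so m = e·p*/(1−p*).
m = 0.61 × 0.54 / 0.4600 = 0.3294/0.4600 = 0.7161.

0.716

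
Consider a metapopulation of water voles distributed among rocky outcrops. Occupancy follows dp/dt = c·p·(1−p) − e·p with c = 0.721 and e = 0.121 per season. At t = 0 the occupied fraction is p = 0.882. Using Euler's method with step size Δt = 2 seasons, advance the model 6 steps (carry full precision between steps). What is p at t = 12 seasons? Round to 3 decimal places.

0.832

Update rule: p ← p + [c·p·(1−p) − e·p]·Δt with Δt = 2.
  1  |  dp/dt·Δt = -0.063366  |  p_1 = 0.818634
  2  |  dp/dt·Δt = +0.015988  |  p_2 = 0.834622
  3  |  dp/dt·Δt = -0.002942  |  p_3 = 0.831680
  4  |  dp/dt·Δt = +0.000597  |  p_4 = 0.832277
  5  |  dp/dt·Δt = -0.000119  |  p_5 = 0.832158
  6  |  dp/dt·Δt = +0.000024  |  p_6 = 0.832181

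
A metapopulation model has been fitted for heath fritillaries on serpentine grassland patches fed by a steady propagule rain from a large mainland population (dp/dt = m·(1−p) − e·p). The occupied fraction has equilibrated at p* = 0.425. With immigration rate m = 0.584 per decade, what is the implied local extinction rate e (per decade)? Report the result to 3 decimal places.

0.790

At equilibrium m(1−p*) = e·p*, so e = m(1−p*)/p*.
e = 0.584 × 0.5750 / 0.425 = 0.7901.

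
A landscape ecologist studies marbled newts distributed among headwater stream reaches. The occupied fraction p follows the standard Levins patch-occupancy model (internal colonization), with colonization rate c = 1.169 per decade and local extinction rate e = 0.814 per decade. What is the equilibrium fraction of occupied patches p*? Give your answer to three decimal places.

At equilibrium, colonization balances extinction: c·p*·(1−p*) = e·p*.
So p* = 1 − e/c = 1 − 0.814/1.169 = 1 − 0.6963 = 0.3037.

0.304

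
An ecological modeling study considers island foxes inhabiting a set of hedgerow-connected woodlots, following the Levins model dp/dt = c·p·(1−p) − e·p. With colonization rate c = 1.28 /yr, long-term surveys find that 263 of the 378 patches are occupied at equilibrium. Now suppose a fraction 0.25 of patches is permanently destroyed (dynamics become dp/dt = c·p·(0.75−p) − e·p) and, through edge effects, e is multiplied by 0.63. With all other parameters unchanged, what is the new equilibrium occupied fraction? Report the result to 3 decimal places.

Observed p* = 263/378 = 0.69577.
Balance c(1−p*) = e gives e = 1.28×(1 − 0.69577) = 0.38941.
New p* = 0.75 − e/c = 0.75 − 0.24533/1.28000 = 0.55834.

0.558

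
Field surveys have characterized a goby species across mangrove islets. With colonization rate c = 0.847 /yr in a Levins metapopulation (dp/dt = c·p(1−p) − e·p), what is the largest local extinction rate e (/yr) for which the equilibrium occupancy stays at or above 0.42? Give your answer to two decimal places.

0.49

1 − e/c ≥ 0.42 ⇒ e ≤ c(1 − 0.42) = 0.847 × 0.5800.
e_max = 0.4913.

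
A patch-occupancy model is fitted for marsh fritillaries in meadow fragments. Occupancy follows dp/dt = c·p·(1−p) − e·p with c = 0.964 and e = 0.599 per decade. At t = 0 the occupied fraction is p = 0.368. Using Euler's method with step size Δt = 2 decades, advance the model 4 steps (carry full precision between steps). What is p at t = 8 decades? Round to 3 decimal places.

0.379

Update rule: p ← p + [c·p·(1−p) − e·p]·Δt with Δt = 2.
  1  |  dp/dt·Δt = +0.007543  |  p_1 = 0.375543
  2  |  dp/dt·Δt = +0.002236  |  p_2 = 0.377779
  3  |  dp/dt·Δt = +0.000621  |  p_3 = 0.378399
  4  |  dp/dt·Δt = +0.000169  |  p_4 = 0.378568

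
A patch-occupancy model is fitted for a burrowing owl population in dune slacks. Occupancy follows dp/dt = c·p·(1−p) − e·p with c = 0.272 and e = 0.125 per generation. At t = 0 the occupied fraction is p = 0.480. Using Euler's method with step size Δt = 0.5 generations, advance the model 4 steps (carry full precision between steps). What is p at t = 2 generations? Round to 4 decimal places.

0.4945

Update rule: p ← p + [c·p·(1−p) − e·p]·Δt with Δt = 0.5.
t = 0.5: p = 0.48000 + (+0.00395) = 0.48395
t = 1: p = 0.48395 + (+0.00372) = 0.48766
t = 1.5: p = 0.48766 + (+0.00350) = 0.49116
t = 2: p = 0.49116 + (+0.00329) = 0.49446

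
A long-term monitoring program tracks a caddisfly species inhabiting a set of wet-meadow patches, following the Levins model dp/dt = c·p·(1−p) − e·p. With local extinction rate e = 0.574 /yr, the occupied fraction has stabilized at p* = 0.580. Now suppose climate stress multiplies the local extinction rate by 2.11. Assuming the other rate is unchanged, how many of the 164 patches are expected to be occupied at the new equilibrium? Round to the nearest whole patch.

Balance c(1−p*) = e gives c = e/(1 − 0.58000) = 0.574/0.42000 = 1.36667.
New p* = 1 − e/c = 1 − 1.21114/1.36667 = 0.11380.
Expected occupied = 164 × 0.11380 = 18.66 ≈ 19.

19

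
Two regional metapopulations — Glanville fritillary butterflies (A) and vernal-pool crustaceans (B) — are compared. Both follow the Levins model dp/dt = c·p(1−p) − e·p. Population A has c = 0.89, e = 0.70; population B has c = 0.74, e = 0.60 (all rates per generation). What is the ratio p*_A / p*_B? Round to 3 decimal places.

1.128

A: p*_A = 1 − 0.70/0.89 = 0.2135.
B: p*_B = 1 − 0.60/0.74 = 0.1892.
p*_A / p*_B = 0.2135/0.1892 = 1.1284.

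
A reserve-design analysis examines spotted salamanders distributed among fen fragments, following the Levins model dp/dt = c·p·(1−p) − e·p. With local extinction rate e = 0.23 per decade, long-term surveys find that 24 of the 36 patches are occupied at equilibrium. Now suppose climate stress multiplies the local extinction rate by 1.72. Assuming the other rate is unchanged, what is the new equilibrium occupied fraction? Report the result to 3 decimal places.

0.427

Observed p* = 24/36 = 0.66667.
Balance c(1−p*) = e gives c = e/(1 − 0.66667) = 0.23/0.33333 = 0.69001.
New p* = 1 − e/c = 1 − 0.39560/0.69001 = 0.42667.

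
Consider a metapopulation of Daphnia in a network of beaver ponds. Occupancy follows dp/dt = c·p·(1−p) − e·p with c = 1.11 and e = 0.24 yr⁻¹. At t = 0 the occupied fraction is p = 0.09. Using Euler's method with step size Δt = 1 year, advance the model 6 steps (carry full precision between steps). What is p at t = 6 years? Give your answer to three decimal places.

Update rule: p ← p + [c·p·(1−p) − e·p]·Δt with Δt = 1.
step 1: Δp = +0.06931, p = 0.15931
step 2: Δp = +0.11043, p = 0.26974
step 3: Δp = +0.15391, p = 0.42365
step 4: Δp = +0.16935, p = 0.59300
step 5: Δp = +0.12558, p = 0.71858
step 6: Δp = +0.05201, p = 0.77059

0.771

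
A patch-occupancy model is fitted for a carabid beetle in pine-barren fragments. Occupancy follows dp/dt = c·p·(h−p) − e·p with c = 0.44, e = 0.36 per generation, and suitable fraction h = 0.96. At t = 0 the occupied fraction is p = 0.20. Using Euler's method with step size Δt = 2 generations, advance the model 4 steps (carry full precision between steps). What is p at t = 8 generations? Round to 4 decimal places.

0.1702

Update rule: p ← p + [c·p·(h−p) − e·p]·Δt with Δt = 2.
t = 2: p = 0.20000 + (-0.01024) = 0.18976
t = 4: p = 0.18976 + (-0.00801) = 0.18175
t = 6: p = 0.18175 + (-0.00639) = 0.17537
t = 8: p = 0.17537 + (-0.00518) = 0.17019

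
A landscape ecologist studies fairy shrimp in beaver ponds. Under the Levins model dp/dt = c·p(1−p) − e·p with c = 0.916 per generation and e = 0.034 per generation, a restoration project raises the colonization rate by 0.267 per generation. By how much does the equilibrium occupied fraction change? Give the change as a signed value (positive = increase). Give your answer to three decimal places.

0.008

Before: p* = 1 − 0.034/0.916 = 0.9629.
After the change, c = 1.183, e = 0.034, so p* = 1 − 0.034/1.183 = 0.9713.
Δp* = 0.9713 − 0.9629 = +0.0084.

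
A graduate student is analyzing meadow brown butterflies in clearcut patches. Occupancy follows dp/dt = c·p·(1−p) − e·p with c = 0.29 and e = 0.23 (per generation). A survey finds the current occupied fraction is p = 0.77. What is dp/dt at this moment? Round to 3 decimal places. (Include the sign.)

Colonization term: c·p·(1−p) = 0.29×0.77×0.2300 = 0.05136.
Extinction term: e·p = 0.17710.
dp/dt = 0.05136 − 0.17710 = -0.12574.

-0.126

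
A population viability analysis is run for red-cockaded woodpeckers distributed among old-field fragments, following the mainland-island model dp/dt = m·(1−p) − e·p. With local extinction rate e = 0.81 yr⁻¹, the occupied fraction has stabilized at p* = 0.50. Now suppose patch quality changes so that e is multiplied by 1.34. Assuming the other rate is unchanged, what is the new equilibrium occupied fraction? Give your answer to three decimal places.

0.427

Balance m(1−p*) = e·p* gives m = e·p*/(1−p*) = 0.81×0.50000/0.50000 = 0.81000.
New p* = m/(m+e) = 0.81000/(0.81000+1.08540) = 0.42735.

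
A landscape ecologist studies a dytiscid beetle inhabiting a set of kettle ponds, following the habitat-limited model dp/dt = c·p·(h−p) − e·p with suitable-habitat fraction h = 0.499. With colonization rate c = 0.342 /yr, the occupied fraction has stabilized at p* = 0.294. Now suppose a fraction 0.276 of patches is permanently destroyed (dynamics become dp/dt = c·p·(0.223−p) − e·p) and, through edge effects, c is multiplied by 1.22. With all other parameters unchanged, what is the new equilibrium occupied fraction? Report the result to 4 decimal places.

0.0550

Balance c(h−p*) = e gives e = 0.342×(0.499 − 0.29400) = 0.07011.
New p* = 0.223 − e/c = 0.223 − 0.07011/0.41724 = 0.05497.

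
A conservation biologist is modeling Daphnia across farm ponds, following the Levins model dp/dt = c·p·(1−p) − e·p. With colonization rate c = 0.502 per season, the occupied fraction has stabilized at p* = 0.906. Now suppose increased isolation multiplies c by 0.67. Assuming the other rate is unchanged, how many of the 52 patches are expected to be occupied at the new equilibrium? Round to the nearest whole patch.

Balance c(1−p*) = e gives e = 0.502×(1 − 0.90600) = 0.04719.
New p* = 1 − e/c = 1 − 0.04719/0.33634 = 0.85970.
Expected occupied = 52 × 0.85970 = 44.70 ≈ 45.

45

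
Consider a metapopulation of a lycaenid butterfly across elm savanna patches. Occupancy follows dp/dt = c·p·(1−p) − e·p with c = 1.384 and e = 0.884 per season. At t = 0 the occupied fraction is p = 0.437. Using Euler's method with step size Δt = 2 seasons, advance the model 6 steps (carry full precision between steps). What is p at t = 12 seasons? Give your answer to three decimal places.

0.361

Update rule: p ← p + [c·p·(1−p) − e·p]·Δt with Δt = 2.
t = 2: p = 0.43700 + (-0.09160) = 0.34540
t = 4: p = 0.34540 + (+0.01518) = 0.36057
t = 6: p = 0.36057 + (+0.00070) = 0.36127
t = 8: p = 0.36127 + (+0.00000) = 0.36127
t = 10: p = 0.36127 + (+0.00000) = 0.36127
t = 12: p = 0.36127 + (-0.00000) = 0.36127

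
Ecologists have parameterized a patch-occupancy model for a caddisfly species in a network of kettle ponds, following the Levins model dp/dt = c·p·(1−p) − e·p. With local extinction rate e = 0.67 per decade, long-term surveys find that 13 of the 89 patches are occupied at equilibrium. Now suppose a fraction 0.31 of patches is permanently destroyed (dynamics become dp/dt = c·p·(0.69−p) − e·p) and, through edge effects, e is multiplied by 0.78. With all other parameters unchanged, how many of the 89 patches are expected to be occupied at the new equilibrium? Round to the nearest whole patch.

Observed p* = 13/89 = 0.14607.
Balance c(1−p*) = e gives c = e/(1 − 0.14607) = 0.67/0.85393 = 0.78461.
New p* = 0.69 − e/c = 0.69 − 0.52260/0.78461 = 0.02394.
Expected occupied = 89 × 0.02394 = 2.13 ≈ 2.

2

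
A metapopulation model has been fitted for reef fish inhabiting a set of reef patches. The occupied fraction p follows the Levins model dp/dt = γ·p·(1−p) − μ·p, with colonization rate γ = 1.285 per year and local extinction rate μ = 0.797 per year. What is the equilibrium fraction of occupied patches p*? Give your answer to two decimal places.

0.38

Setting dp/dt = 0 and dividing through by p* gives γ·(1−p*) = μ.
So p* = 1 − μ/γ = 1 − 0.797/1.285 = 1 − 0.6202 = 0.3798.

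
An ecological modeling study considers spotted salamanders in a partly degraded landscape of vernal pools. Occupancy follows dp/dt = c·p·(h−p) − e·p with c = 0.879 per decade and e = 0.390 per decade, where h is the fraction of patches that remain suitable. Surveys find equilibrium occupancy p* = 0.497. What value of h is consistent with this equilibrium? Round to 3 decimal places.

At equilibrium c(h−p*) = e, so h = p* + e/c.
h = 0.497 + 0.390/0.879 = 0.497 + 0.4437 = 0.9407.

0.941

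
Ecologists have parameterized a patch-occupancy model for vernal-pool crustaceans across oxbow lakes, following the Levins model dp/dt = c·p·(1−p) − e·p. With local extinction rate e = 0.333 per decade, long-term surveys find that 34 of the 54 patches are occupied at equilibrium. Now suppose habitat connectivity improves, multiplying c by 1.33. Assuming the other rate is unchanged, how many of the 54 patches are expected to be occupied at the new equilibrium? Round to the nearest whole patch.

39

Observed p* = 34/54 = 0.62963.
Balance c(1−p*) = e gives c = e/(1 − 0.62963) = 0.333/0.37037 = 0.89910.
New p* = 1 − e/c = 1 − 0.33300/1.19580 = 0.72153.
Expected occupied = 54 × 0.72153 = 38.96 ≈ 39.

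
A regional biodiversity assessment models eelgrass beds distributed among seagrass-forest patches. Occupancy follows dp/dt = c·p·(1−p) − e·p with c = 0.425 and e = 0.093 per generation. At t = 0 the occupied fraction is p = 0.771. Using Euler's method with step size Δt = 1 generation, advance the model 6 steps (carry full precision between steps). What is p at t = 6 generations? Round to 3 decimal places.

Update rule: p ← p + [c·p·(1−p) − e·p]·Δt with Δt = 1.
  1  |  dp/dt·Δt = +0.003335  |  p_1 = 0.774335
  2  |  dp/dt·Δt = +0.002252  |  p_2 = 0.776586
  3  |  dp/dt·Δt = +0.001515  |  p_3 = 0.778101
  4  |  dp/dt·Δt = +0.001017  |  p_4 = 0.779118
  5  |  dp/dt·Δt = +0.000682  |  p_5 = 0.779800
  6  |  dp/dt·Δt = +0.000456  |  p_6 = 0.780256

0.780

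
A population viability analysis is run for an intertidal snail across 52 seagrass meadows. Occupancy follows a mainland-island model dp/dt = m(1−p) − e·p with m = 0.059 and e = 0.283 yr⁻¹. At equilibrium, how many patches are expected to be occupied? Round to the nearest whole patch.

p* = m/(m+e) = 0.059/0.3420 = 0.1725.
Expected occupied patches = N × p* = 52 × 0.1725 = 8.97 ≈ 9.

9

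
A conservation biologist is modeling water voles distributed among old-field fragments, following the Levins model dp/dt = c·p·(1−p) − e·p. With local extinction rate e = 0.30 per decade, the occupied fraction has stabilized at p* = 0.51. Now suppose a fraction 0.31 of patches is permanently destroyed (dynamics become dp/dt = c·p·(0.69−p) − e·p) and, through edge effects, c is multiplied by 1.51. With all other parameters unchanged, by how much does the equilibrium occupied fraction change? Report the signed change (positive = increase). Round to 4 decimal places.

-0.1445

Balance c(1−p*) = e gives c = e/(1 − 0.51000) = 0.30/0.49000 = 0.61224.
New p* = 0.69 − e/c = 0.69 − 0.30000/0.92448 = 0.36549.
Δp* = 0.36549 − 0.51000 = -0.14451.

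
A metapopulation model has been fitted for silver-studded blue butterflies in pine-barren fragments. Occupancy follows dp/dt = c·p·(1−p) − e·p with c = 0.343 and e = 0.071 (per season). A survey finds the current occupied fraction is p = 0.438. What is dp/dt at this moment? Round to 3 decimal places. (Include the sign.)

Colonization term: c·p·(1−p) = 0.343×0.438×0.5620 = 0.08443.
Extinction term: e·p = 0.03110.
dp/dt = 0.08443 − 0.03110 = 0.05333.

0.053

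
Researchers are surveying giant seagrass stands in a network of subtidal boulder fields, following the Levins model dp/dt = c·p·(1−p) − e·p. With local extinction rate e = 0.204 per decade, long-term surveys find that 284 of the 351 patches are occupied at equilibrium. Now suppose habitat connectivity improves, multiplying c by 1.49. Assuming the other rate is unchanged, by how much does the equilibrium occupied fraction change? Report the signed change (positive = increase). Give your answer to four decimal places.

0.0628

Observed p* = 284/351 = 0.80912.
Balance c(1−p*) = e gives c = e/(1 − 0.80912) = 0.204/0.19088 = 1.06873.
New p* = 1 − e/c = 1 − 0.20400/1.59241 = 0.87189.
Δp* = 0.87189 − 0.80912 = +0.06277.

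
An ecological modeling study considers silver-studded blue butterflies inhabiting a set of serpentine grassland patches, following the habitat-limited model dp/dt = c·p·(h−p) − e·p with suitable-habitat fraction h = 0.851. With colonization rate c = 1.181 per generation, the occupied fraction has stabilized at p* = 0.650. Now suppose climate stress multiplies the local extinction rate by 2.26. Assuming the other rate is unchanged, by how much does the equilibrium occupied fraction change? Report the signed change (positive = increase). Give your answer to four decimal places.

Balance c(h−p*) = e gives e = 1.181×(0.851 − 0.65000) = 0.23738.
New p* = 0.851 − e/c = 0.851 − 0.53648/1.18100 = 0.39674.
Δp* = 0.39674 − 0.65000 = -0.25326.

-0.2533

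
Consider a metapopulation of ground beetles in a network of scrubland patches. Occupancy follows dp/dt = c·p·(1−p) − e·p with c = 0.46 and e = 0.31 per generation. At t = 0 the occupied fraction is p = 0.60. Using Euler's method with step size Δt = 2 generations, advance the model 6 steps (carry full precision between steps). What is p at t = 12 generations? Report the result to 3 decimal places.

0.340

Update rule: p ← p + [c·p·(1−p) − e·p]·Δt with Δt = 2.
p: 0.60000 → 0.44880  (Δp = -0.15120)
p: 0.44880 → 0.39813  (Δp = -0.05067)
p: 0.39813 → 0.37174  (Δp = -0.02639)
p: 0.37174 → 0.35613  (Δp = -0.01561)
p: 0.35613 → 0.34629  (Δp = -0.00984)
p: 0.34629 → 0.33985  (Δp = -0.00644)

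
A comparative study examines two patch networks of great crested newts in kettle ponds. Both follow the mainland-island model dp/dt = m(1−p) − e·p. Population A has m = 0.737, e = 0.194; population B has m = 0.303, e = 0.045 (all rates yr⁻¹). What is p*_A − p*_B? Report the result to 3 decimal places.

-0.079

A: p*_A = m/(m+e) = 0.737/0.9310 = 0.7916.
B: p*_B = 0.303/0.3480 = 0.8707.
p*_A − p*_B = 0.7916 − 0.8707 = -0.0791.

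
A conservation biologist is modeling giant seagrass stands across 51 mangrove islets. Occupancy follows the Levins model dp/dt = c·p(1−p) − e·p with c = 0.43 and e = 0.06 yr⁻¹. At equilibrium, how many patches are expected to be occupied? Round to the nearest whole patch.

p* = 1 − e/c = 1 − 0.06/0.43 = 0.8605.
Expected occupied patches = N × p* = 51 × 0.8605 = 43.88 ≈ 44.

44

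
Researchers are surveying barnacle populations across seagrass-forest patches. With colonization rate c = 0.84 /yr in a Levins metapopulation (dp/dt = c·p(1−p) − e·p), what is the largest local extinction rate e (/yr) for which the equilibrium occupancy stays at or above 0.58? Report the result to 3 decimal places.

0.353

1 − e/c ≥ 0.58 ⇒ e ≤ c(1 − 0.58) = 0.84 × 0.4200.
e_max = 0.3528.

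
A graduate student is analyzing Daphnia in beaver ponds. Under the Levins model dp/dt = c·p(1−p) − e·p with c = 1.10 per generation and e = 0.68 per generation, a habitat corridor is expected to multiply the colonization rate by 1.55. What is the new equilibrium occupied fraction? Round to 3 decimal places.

Before: p* = 1 − 0.68/1.10 = 0.3818.
After the change, c = 1.705, e = 0.68, so p* = 1 − 0.68/1.705 = 0.6012.

0.601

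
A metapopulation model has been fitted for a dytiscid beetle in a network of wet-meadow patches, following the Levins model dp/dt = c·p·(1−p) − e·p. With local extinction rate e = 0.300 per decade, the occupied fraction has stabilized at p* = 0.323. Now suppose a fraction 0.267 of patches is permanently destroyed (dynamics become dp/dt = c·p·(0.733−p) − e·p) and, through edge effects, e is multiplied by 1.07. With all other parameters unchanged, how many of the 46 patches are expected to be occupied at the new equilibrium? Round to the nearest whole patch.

Balance c(1−p*) = e gives c = e/(1 − 0.32300) = 0.300/0.67700 = 0.44313.
New p* = 0.733 − e/c = 0.733 − 0.32100/0.44313 = 0.00861.
Expected occupied = 46 × 0.00861 = 0.40 ≈ 0.

0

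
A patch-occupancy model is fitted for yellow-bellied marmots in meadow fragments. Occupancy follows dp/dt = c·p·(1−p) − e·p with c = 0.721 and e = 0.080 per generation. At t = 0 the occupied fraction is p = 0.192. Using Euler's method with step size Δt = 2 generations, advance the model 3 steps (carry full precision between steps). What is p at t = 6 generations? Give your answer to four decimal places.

0.8798

Update rule: p ← p + [c·p·(1−p) − e·p]·Δt with Δt = 2.
step 1: Δp = +0.19299, p = 0.38499
step 2: Δp = +0.27983, p = 0.66481
step 3: Δp = +0.21496, p = 0.87977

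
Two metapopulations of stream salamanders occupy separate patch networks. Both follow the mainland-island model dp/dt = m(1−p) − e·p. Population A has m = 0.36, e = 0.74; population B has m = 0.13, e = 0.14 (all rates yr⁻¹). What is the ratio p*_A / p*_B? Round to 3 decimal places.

0.680

A: p*_A = m/(m+e) = 0.36/1.1000 = 0.3273.
B: p*_B = 0.13/0.2700 = 0.4815.
p*_A / p*_B = 0.3273/0.4815 = 0.6797.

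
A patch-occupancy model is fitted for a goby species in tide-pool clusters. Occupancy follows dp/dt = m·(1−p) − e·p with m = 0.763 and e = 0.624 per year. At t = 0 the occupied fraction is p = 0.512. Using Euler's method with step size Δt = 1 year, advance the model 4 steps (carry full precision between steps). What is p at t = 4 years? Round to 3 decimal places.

0.549

Update rule: p ← p + [m·(1−p) − e·p]·Δt with Δt = 1.
p: 0.51200 → 0.56486  (Δp = +0.05286)
p: 0.56486 → 0.54440  (Δp = -0.02046)
p: 0.54440 → 0.55232  (Δp = +0.00792)
p: 0.55232 → 0.54925  (Δp = -0.00306)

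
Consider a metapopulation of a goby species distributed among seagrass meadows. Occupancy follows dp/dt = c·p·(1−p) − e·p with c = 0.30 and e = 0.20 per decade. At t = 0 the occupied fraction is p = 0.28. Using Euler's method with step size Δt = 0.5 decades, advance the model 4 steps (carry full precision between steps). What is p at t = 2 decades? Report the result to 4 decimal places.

Update rule: p ← p + [c·p·(1−p) − e·p]·Δt with Δt = 0.5.
t = 0.5: p = 0.28000 + (+0.00224) = 0.28224
t = 1: p = 0.28224 + (+0.00216) = 0.28440
t = 1.5: p = 0.28440 + (+0.00209) = 0.28649
t = 2: p = 0.28649 + (+0.00201) = 0.28850

0.2885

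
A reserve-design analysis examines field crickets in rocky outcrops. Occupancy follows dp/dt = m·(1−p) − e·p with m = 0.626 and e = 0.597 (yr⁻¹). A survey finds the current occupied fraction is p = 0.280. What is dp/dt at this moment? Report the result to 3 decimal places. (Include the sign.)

Colonization term: m·(1−p) = 0.626×0.7200 = 0.45072.
Extinction term: e·p = 0.16716.
dp/dt = 0.45072 − 0.16716 = 0.28356.

0.284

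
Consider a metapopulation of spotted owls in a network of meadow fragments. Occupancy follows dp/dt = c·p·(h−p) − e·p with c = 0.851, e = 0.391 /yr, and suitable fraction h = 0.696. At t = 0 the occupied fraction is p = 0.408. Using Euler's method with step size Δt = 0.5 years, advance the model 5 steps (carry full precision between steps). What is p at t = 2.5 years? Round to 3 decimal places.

Update rule: p ← p + [c·p·(h−p) − e·p]·Δt with Δt = 0.5.
  1  |  dp/dt·Δt = -0.029766  |  p_1 = 0.378234
  2  |  dp/dt·Δt = -0.022804  |  p_2 = 0.355430
  3  |  dp/dt·Δt = -0.017980  |  p_3 = 0.337450
  4  |  dp/dt·Δt = -0.014489  |  p_4 = 0.322961
  5  |  dp/dt·Δt = -0.011876  |  p_5 = 0.311085

0.311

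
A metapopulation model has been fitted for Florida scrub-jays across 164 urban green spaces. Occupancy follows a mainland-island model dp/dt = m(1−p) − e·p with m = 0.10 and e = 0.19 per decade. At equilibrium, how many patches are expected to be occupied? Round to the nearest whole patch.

57

p* = m/(m+e) = 0.10/0.2900 = 0.3448.
Expected occupied patches = N × p* = 164 × 0.3448 = 56.55 ≈ 57.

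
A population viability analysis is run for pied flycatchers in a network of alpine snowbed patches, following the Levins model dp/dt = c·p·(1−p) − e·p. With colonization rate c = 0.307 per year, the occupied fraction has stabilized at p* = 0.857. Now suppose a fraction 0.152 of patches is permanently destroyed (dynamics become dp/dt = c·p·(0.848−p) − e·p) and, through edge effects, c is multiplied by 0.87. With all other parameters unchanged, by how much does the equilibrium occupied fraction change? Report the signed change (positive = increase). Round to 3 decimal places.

Balance c(1−p*) = e gives e = 0.307×(1 − 0.85700) = 0.04390.
New p* = 0.848 − e/c = 0.848 − 0.04390/0.26709 = 0.68364.
Δp* = 0.68364 − 0.85700 = -0.17336.

-0.173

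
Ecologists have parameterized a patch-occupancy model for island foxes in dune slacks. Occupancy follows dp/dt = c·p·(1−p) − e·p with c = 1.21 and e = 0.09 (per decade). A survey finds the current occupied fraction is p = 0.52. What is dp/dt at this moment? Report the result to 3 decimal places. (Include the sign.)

0.255

Colonization term: c·p·(1−p) = 1.21×0.52×0.4800 = 0.30202.
Extinction term: e·p = 0.04680.
dp/dt = 0.30202 − 0.04680 = 0.25522.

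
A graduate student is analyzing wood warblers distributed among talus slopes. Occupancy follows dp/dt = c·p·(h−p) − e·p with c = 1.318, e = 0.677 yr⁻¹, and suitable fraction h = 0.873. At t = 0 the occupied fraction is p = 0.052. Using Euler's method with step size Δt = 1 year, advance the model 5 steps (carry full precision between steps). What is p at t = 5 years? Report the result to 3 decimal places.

Update rule: p ← p + [c·p·(h−p) − e·p]·Δt with Δt = 1.
  1  |  dp/dt·Δt = +0.021064  |  p_1 = 0.073064
  2  |  dp/dt·Δt = +0.027568  |  p_2 = 0.100632
  3  |  dp/dt·Δt = +0.034314  |  p_3 = 0.134946
  4  |  dp/dt·Δt = +0.039911  |  p_4 = 0.174857
  5  |  dp/dt·Δt = +0.042517  |  p_5 = 0.217374

0.217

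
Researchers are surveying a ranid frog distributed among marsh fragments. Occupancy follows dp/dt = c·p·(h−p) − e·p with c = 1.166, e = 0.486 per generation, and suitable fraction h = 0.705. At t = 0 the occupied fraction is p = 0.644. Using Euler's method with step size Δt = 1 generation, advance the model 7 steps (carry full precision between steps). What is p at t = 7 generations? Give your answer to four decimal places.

Update rule: p ← p + [c·p·(h−p) − e·p]·Δt with Δt = 1.
p: 0.64400 → 0.37682  (Δp = -0.26718)
p: 0.37682 → 0.33788  (Δp = -0.03894)
p: 0.33788 → 0.31830  (Δp = -0.01958)
p: 0.31830 → 0.30713  (Δp = -0.01118)
p: 0.30713 → 0.30035  (Δp = -0.00678)
p: 0.30035 → 0.29609  (Δp = -0.00426)
p: 0.29609 → 0.29336  (Δp = -0.00273)

0.2934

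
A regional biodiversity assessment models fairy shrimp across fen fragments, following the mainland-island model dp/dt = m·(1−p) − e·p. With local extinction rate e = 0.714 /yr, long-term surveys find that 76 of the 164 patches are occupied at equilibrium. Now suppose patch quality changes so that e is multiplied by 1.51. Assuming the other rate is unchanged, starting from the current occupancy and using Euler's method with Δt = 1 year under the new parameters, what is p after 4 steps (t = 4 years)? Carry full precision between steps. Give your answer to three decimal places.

0.387

Observed p* = 76/164 = 0.46341.
Balance m(1−p*) = e·p* gives m = e·p*/(1−p*) = 0.714×0.46341/0.53659 = 0.61664.
Starting from p₀ = 0.46341; update p ← p + (dp/dt)·Δt with the new parameters.
p: 0.46341 → 0.29467  (Δp = -0.16875)
p: 0.29467 → 0.41191  (Δp = +0.11724)
p: 0.41191 → 0.33045  (Δp = -0.08146)
p: 0.33045 → 0.38705  (Δp = +0.05659)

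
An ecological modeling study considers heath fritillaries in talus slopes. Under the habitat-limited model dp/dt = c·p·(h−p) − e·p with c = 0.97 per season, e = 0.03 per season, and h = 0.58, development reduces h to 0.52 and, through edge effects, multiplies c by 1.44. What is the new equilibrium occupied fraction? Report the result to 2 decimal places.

Before: p* = h − e/c = 0.58 − 0.03/0.97 = 0.58 − 0.0309 = 0.5491.
After: c = 1.3968, e = 0.03, h = 0.52; p* = 0.52 − 0.03/1.3968 = 0.4985.

0.50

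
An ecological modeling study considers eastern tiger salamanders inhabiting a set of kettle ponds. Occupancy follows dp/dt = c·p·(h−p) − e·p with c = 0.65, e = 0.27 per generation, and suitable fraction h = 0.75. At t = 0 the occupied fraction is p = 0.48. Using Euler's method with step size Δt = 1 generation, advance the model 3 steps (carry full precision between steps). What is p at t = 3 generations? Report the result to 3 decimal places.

0.387

Update rule: p ← p + [c·p·(h−p) − e·p]·Δt with Δt = 1.
step 1: Δp = -0.04536, p = 0.43464
step 2: Δp = -0.02826, p = 0.40638
step 3: Δp = -0.01896, p = 0.38742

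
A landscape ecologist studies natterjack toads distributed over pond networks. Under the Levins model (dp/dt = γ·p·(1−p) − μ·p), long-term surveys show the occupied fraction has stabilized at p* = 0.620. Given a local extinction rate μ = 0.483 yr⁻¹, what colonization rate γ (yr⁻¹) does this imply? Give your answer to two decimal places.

1.27

At equilibrium γ(1−p*) = μ, so γ = μ/(1−p*).
γ = 0.483/(1 − 0.620) = 0.483/0.3800 = 1.2711.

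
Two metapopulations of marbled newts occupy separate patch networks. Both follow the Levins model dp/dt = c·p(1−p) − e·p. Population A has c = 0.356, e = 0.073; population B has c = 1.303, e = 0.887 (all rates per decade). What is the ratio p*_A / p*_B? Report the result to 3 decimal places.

2.490

A: p*_A = 1 − 0.073/0.356 = 0.7949.
B: p*_B = 1 − 0.887/1.303 = 0.3193.
p*_A / p*_B = 0.7949/0.3193 = 2.4899.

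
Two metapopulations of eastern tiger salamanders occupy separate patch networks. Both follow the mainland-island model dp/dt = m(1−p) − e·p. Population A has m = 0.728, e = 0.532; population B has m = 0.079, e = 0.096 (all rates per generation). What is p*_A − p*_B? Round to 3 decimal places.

A: p*_A = m/(m+e) = 0.728/1.2600 = 0.5778.
B: p*_B = 0.079/0.1750 = 0.4514.
p*_A − p*_B = 0.5778 − 0.4514 = 0.1263.

0.126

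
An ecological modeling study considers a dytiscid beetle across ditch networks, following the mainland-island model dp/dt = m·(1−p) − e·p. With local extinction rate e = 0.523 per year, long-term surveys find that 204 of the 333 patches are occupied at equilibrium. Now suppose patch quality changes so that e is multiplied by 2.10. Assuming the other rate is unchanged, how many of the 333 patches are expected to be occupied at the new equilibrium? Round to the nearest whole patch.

Observed p* = 204/333 = 0.61261.
Balance m(1−p*) = e·p* gives m = e·p*/(1−p*) = 0.523×0.61261/0.38739 = 0.82706.
New p* = m/(m+e) = 0.82706/(0.82706+1.09830) = 0.42956.
Expected occupied = 333 × 0.42956 = 143.04 ≈ 143.

143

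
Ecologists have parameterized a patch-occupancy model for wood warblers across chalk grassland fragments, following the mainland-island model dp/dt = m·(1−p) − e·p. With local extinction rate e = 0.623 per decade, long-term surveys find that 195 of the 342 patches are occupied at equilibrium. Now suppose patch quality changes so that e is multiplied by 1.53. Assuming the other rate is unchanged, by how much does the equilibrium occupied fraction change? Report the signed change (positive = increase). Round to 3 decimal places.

-0.106

Observed p* = 195/342 = 0.57018.
Balance m(1−p*) = e·p* gives m = e·p*/(1−p*) = 0.623×0.57018/0.42982 = 0.82644.
New p* = m/(m+e) = 0.82644/(0.82644+0.95319) = 0.46439.
Δp* = 0.46439 − 0.57018 = -0.10579.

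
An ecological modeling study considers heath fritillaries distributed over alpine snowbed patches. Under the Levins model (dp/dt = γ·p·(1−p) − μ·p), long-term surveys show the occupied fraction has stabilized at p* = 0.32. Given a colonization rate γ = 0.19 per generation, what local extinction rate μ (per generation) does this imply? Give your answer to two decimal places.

0.13

At equilibrium γ(1−p*) = μ.
μ = 0.19 × (1 − 0.32) = 0.19 × 0.6800 = 0.1292.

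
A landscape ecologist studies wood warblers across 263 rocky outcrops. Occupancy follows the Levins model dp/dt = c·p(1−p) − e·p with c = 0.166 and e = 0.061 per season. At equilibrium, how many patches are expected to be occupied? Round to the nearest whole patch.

p* = 1 − e/c = 1 − 0.061/0.166 = 0.6325.
Expected occupied patches = N × p* = 263 × 0.6325 = 166.36 ≈ 166.

166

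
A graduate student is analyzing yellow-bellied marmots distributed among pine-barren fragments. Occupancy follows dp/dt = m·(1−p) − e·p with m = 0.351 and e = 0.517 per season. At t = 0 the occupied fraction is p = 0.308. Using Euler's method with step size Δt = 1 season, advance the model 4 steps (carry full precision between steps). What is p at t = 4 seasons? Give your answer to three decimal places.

0.404

Update rule: p ← p + [m·(1−p) − e·p]·Δt with Δt = 1.
p: 0.30800 → 0.39166  (Δp = +0.08366)
p: 0.39166 → 0.40270  (Δp = +0.01104)
p: 0.40270 → 0.40416  (Δp = +0.00146)
p: 0.40416 → 0.40435  (Δp = +0.00019)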